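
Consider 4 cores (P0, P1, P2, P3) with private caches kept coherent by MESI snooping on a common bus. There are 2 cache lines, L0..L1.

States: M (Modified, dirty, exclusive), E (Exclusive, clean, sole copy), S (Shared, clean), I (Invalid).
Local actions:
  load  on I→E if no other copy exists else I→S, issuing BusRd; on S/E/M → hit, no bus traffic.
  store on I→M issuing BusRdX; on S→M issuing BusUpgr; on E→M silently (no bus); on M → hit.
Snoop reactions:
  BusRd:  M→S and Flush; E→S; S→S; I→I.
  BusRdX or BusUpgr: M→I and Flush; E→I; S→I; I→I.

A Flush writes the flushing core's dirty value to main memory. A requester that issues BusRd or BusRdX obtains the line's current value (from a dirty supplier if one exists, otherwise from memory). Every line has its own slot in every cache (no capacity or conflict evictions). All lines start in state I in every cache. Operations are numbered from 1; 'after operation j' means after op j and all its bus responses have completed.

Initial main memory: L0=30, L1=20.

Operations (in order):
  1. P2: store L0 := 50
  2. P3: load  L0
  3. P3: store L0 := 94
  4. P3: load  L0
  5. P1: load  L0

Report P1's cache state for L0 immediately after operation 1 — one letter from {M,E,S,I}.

1. P2: store L0 := 50  bus=[BusRdX]  L0: P0=I P1=I P2=M P3=I  mem[L0]=30
2. P3: load  L0  bus=[BusRd,Flush]  L0: P0=I P1=I P2=S P3=S  mem[L0]=50
3. P3: store L0 := 94  bus=[BusUpgr]  L0: P0=I P1=I P2=I P3=M  mem[L0]=50
4. P3: load  L0  bus=[-]  L0: P0=I P1=I P2=I P3=M  mem[L0]=50
5. P1: load  L0  bus=[BusRd,Flush]  L0: P0=I P1=S P2=I P3=S  mem[L0]=94

state = I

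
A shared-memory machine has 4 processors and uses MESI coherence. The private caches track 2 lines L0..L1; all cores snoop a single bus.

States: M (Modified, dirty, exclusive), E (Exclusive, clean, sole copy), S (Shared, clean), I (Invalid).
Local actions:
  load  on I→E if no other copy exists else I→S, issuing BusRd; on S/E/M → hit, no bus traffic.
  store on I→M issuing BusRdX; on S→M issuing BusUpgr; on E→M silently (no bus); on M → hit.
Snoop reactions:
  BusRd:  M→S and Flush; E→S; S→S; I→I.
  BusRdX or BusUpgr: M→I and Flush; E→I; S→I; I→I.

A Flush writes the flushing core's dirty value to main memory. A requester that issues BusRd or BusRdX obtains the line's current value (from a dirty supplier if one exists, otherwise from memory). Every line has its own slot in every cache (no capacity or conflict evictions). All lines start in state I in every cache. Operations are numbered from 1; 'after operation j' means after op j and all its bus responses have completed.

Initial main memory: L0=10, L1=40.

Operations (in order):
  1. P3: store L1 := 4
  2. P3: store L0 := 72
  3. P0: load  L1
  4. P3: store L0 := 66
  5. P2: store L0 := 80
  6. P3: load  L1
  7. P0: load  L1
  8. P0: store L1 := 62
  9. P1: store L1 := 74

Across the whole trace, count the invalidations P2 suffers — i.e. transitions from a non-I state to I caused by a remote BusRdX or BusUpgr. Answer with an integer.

1. P3: store L1 := 4  bus=[BusRdX]  L1: P0=I P1=I P2=I P3=M  mem[L1]=40
2. P3: store L0 := 72  bus=[BusRdX]  L0: P0=I P1=I P2=I P3=M  mem[L0]=10
3. P0: load  L1  bus=[BusRd,Flush]  L1: P0=S P1=I P2=I P3=S  mem[L1]=4
4. P3: store L0 := 66  bus=[-]  L0: P0=I P1=I P2=I P3=M  mem[L0]=10
5. P2: store L0 := 80  bus=[BusRdX,Flush]  L0: P0=I P1=I P2=M P3=I  mem[L0]=66
6. P3: load  L1  bus=[-]  L1: P0=S P1=I P2=I P3=S  mem[L1]=4
7. P0: load  L1  bus=[-]  L1: P0=S P1=I P2=I P3=S  mem[L1]=4
8. P0: store L1 := 62  bus=[BusUpgr]  L1: P0=M P1=I P2=I P3=I  mem[L1]=4
9. P1: store L1 := 74  bus=[BusRdX,Flush]  L1: P0=I P1=M P2=I P3=I  mem[L1]=62

invalidations = 0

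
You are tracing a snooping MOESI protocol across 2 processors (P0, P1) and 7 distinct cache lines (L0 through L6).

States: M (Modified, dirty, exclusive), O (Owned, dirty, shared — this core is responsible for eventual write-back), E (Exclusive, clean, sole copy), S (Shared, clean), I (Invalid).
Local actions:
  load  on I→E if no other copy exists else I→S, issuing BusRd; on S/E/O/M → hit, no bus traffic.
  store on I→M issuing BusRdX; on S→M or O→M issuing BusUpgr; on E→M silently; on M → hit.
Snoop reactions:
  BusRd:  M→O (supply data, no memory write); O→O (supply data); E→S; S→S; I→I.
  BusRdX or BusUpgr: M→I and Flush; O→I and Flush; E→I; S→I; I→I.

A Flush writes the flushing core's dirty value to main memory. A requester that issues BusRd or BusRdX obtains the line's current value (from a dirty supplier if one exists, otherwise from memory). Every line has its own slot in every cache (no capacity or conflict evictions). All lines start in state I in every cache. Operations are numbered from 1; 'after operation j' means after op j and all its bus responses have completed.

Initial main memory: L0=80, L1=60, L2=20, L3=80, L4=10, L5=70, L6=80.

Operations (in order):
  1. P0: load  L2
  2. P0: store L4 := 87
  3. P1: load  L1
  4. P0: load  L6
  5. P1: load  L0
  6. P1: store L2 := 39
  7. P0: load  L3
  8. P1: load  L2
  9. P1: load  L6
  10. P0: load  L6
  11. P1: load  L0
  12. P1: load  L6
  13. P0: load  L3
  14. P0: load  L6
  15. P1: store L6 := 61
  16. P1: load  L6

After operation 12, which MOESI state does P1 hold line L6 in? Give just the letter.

step 1: P0: load  L2  ⟶  EI  (L2)  txn=BusRd  M[L2]=20
step 2: P0: store L4 := 87  ⟶  MI  (L4)  txn=BusRdX  M[L4]=10
step 3: P1: load  L1  ⟶  IE  (L1)  txn=BusRd  M[L1]=60
step 4: P0: load  L6  ⟶  EI  (L6)  txn=BusRd  M[L6]=80
step 5: P1: load  L0  ⟶  IE  (L0)  txn=BusRd  M[L0]=80
step 6: P1: store L2 := 39  ⟶  IM  (L2)  txn=BusRdX  M[L2]=20
step 7: P0: load  L3  ⟶  EI  (L3)  txn=BusRd  M[L3]=80
step 8: P1: load  L2  ⟶  IM  (L2)  txn=∅  M[L2]=20
step 9: P1: load  L6  ⟶  SS  (L6)  txn=BusRd  M[L6]=80
step 10: P0: load  L6  ⟶  SS  (L6)  txn=∅  M[L6]=80
step 11: P1: load  L0  ⟶  IE  (L0)  txn=∅  M[L0]=80
step 12: P1: load  L6  ⟶  SS  (L6)  txn=∅  M[L6]=80
step 13: P0: load  L3  ⟶  EI  (L3)  txn=∅  M[L3]=80
step 14: P0: load  L6  ⟶  SS  (L6)  txn=∅  M[L6]=80
step 15: P1: store L6 := 61  ⟶  IM  (L6)  txn=BusUpgr  M[L6]=80
step 16: P1: load  L6  ⟶  IM  (L6)  txn=∅  M[L6]=80

state = S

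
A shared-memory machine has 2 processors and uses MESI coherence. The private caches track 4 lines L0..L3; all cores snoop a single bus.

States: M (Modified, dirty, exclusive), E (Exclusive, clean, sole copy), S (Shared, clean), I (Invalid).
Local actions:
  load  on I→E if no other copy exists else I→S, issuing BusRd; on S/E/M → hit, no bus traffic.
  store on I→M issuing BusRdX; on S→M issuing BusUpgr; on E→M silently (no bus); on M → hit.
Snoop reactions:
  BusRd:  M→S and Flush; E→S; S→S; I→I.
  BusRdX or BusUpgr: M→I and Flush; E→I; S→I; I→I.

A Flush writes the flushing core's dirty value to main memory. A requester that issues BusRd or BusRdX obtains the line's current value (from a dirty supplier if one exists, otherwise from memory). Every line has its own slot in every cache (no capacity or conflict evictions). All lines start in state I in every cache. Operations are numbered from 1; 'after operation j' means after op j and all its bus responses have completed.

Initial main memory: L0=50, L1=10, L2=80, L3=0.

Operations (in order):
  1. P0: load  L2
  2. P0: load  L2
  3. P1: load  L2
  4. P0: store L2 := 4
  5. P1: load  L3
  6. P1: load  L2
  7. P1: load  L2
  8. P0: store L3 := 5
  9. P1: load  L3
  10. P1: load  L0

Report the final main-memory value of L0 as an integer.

memory[L0] = 50

1. P0: load  L2  bus=[BusRd]  L2: P0=E P1=I  mem[L2]=80
2. P0: load  L2  bus=[-]  L2: P0=E P1=I  mem[L2]=80
3. P1: load  L2  bus=[BusRd]  L2: P0=S P1=S  mem[L2]=80
4. P0: store L2 := 4  bus=[BusUpgr]  L2: P0=M P1=I  mem[L2]=80
5. P1: load  L3  bus=[BusRd]  L3: P0=I P1=E  mem[L3]=0
6. P1: load  L2  bus=[BusRd,Flush]  L2: P0=S P1=S  mem[L2]=4
7. P1: load  L2  bus=[-]  L2: P0=S P1=S  mem[L2]=4
8. P0: store L3 := 5  bus=[BusRdX]  L3: P0=M P1=I  mem[L3]=0
9. P1: load  L3  bus=[BusRd,Flush]  L3: P0=S P1=S  mem[L3]=5
10. P1: load  L0  bus=[BusRd]  L0: P0=I P1=E  mem[L0]=50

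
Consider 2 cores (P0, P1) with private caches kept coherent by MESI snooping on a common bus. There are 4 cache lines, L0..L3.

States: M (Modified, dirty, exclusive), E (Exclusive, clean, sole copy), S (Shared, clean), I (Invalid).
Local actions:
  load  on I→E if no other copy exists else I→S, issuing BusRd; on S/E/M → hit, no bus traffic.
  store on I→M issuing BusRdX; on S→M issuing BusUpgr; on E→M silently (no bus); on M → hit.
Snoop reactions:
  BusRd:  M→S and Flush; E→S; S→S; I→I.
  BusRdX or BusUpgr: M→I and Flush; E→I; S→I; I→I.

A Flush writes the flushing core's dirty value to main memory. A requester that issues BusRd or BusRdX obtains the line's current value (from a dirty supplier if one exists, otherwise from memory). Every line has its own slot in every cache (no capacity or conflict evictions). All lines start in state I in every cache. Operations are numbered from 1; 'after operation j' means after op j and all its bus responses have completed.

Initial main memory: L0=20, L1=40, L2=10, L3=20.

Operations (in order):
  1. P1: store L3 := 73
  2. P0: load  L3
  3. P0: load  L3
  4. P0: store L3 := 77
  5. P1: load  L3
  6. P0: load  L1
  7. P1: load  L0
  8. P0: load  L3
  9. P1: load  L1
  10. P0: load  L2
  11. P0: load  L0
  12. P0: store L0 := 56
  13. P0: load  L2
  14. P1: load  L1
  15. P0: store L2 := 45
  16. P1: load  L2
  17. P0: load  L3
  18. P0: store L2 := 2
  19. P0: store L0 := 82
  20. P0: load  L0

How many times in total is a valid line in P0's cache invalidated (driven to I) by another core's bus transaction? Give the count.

invalidations = 0

step 1: P1: store L3 := 73  ⟶  IM  (L3)  txn=BusRdX  M[L3]=20
step 2: P0: load  L3  ⟶  SS  (L3)  txn=BusRd+Flush  M[L3]=73
step 3: P0: load  L3  ⟶  SS  (L3)  txn=∅  M[L3]=73
step 4: P0: store L3 := 77  ⟶  MI  (L3)  txn=BusUpgr  M[L3]=73
step 5: P1: load  L3  ⟶  SS  (L3)  txn=BusRd+Flush  M[L3]=77
step 6: P0: load  L1  ⟶  EI  (L1)  txn=BusRd  M[L1]=40
step 7: P1: load  L0  ⟶  IE  (L0)  txn=BusRd  M[L0]=20
step 8: P0: load  L3  ⟶  SS  (L3)  txn=∅  M[L3]=77
step 9: P1: load  L1  ⟶  SS  (L1)  txn=BusRd  M[L1]=40
step 10: P0: load  L2  ⟶  EI  (L2)  txn=BusRd  M[L2]=10
step 11: P0: load  L0  ⟶  SS  (L0)  txn=BusRd  M[L0]=20
step 12: P0: store L0 := 56  ⟶  MI  (L0)  txn=BusUpgr  M[L0]=20
step 13: P0: load  L2  ⟶  EI  (L2)  txn=∅  M[L2]=10
step 14: P1: load  L1  ⟶  SS  (L1)  txn=∅  M[L1]=40
step 15: P0: store L2 := 45  ⟶  MI  (L2)  txn=∅  M[L2]=10
step 16: P1: load  L2  ⟶  SS  (L2)  txn=BusRd+Flush  M[L2]=45
step 17: P0: load  L3  ⟶  SS  (L3)  txn=∅  M[L3]=77
step 18: P0: store L2 := 2  ⟶  MI  (L2)  txn=BusUpgr  M[L2]=45
step 19: P0: store L0 := 82  ⟶  MI  (L0)  txn=∅  M[L0]=20
step 20: P0: load  L0  ⟶  MI  (L0)  txn=∅  M[L0]=20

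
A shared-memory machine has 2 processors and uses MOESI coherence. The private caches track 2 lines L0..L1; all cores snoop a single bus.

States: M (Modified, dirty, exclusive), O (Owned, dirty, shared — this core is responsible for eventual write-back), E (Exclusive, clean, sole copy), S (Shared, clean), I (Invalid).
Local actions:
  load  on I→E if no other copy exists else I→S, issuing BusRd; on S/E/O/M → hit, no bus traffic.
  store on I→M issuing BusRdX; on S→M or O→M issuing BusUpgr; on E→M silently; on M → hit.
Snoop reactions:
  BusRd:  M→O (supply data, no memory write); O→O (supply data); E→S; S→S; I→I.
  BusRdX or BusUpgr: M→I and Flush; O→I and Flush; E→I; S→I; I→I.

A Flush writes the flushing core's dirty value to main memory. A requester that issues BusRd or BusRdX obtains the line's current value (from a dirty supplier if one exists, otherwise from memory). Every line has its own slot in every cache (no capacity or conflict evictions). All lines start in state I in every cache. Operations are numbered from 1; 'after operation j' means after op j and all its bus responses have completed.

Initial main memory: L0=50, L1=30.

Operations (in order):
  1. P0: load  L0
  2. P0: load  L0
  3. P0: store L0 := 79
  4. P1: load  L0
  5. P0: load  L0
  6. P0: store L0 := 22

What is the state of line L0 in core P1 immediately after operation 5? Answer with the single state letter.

state = S

[1] P0: load  L0 | P0:E(50), P1:I | bus: BusRd
[2] P0: load  L0 | P0:E(50), P1:I | bus: none
[3] P0: store L0 := 79 | P0:M(79), P1:I | bus: none
[4] P1: load  L0 | P0:O(79), P1:S(79) | bus: BusRd
[5] P0: load  L0 | P0:O(79), P1:S(79) | bus: none
[6] P0: store L0 := 22 | P0:M(22), P1:I | bus: BusUpgr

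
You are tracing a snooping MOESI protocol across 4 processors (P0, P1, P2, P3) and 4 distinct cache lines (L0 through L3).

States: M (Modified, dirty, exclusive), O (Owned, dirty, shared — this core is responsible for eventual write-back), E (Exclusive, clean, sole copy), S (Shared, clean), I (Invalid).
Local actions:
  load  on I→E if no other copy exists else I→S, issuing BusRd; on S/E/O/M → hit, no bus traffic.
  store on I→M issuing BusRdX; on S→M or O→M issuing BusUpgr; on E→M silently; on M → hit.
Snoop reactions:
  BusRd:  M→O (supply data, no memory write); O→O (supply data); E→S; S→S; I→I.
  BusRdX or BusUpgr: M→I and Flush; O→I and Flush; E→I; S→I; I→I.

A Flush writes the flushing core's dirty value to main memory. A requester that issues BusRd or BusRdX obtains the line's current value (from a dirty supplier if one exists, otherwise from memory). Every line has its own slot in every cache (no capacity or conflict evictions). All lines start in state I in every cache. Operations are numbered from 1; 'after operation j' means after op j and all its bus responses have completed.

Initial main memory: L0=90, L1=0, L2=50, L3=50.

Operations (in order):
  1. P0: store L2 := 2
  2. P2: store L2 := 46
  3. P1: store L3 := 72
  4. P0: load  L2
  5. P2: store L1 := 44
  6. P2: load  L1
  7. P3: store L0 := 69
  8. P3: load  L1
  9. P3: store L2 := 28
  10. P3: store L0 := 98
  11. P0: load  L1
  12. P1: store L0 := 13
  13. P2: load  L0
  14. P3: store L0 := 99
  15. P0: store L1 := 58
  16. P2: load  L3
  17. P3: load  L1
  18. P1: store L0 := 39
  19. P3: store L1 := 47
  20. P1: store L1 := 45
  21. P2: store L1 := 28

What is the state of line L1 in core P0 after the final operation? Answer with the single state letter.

state = I

  op1 P0: store L2 := 2 → M/I/I/I on L2; bus BusRdX; mem=50
  op2 P2: store L2 := 46 → I/I/M/I on L2; bus BusRdX Flush; mem=2
  op3 P1: store L3 := 72 → I/M/I/I on L3; bus BusRdX; mem=50
  op4 P0: load  L2 → S/I/O/I on L2; bus BusRd; mem=2
  op5 P2: store L1 := 44 → I/I/M/I on L1; bus BusRdX; mem=0
  op6 P2: load  L1 → I/I/M/I on L1; bus (none); mem=0
  op7 P3: store L0 := 69 → I/I/I/M on L0; bus BusRdX; mem=90
  op8 P3: load  L1 → I/I/O/S on L1; bus BusRd; mem=0
  op9 P3: store L2 := 28 → I/I/I/M on L2; bus BusRdX Flush; mem=46
  op10 P3: store L0 := 98 → I/I/I/M on L0; bus (none); mem=90
  op11 P0: load  L1 → S/I/O/S on L1; bus BusRd; mem=0
  op12 P1: store L0 := 13 → I/M/I/I on L0; bus BusRdX Flush; mem=98
  op13 P2: load  L0 → I/O/S/I on L0; bus BusRd; mem=98
  op14 P3: store L0 := 99 → I/I/I/M on L0; bus BusRdX Flush; mem=13
  op15 P0: store L1 := 58 → M/I/I/I on L1; bus BusUpgr Flush; mem=44
  op16 P2: load  L3 → I/O/S/I on L3; bus BusRd; mem=50
  op17 P3: load  L1 → O/I/I/S on L1; bus BusRd; mem=44
  op18 P1: store L0 := 39 → I/M/I/I on L0; bus BusRdX Flush; mem=99
  op19 P3: store L1 := 47 → I/I/I/M on L1; bus BusUpgr Flush; mem=58
  op20 P1: store L1 := 45 → I/M/I/I on L1; bus BusRdX Flush; mem=47
  op21 P2: store L1 := 28 → I/I/M/I on L1; bus BusRdX Flush; mem=45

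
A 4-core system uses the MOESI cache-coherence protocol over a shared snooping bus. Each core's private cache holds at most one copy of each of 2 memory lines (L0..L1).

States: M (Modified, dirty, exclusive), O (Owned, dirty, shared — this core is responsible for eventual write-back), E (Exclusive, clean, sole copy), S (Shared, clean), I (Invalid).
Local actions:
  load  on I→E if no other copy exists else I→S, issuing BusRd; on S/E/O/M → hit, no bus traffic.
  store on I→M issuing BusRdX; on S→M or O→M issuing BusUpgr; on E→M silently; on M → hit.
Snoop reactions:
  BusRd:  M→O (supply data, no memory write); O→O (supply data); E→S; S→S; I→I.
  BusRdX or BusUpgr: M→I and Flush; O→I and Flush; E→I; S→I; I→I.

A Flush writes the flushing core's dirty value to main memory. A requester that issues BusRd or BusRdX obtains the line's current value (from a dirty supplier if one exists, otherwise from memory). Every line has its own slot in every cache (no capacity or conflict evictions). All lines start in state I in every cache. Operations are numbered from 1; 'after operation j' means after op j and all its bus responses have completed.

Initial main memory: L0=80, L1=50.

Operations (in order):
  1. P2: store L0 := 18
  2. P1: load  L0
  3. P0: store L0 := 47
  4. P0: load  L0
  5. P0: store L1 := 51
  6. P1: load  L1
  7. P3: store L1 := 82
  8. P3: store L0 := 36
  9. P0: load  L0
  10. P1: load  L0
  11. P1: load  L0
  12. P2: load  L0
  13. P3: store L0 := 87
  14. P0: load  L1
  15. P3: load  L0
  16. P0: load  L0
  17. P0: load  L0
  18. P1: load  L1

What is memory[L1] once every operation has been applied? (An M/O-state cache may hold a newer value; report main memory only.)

memory[L1] = 51

  op1 P2: store L0 := 18 → I/I/M/I on L0; bus BusRdX; mem=80
  op2 P1: load  L0 → I/S/O/I on L0; bus BusRd; mem=80
  op3 P0: store L0 := 47 → M/I/I/I on L0; bus BusRdX Flush; mem=18
  op4 P0: load  L0 → M/I/I/I on L0; bus (none); mem=18
  op5 P0: store L1 := 51 → M/I/I/I on L1; bus BusRdX; mem=50
  op6 P1: load  L1 → O/S/I/I on L1; bus BusRd; mem=50
  op7 P3: store L1 := 82 → I/I/I/M on L1; bus BusRdX Flush; mem=51
  op8 P3: store L0 := 36 → I/I/I/M on L0; bus BusRdX Flush; mem=47
  op9 P0: load  L0 → S/I/I/O on L0; bus BusRd; mem=47
  op10 P1: load  L0 → S/S/I/O on L0; bus BusRd; mem=47
  op11 P1: load  L0 → S/S/I/O on L0; bus (none); mem=47
  op12 P2: load  L0 → S/S/S/O on L0; bus BusRd; mem=47
  op13 P3: store L0 := 87 → I/I/I/M on L0; bus BusUpgr; mem=47
  op14 P0: load  L1 → S/I/I/O on L1; bus BusRd; mem=51
  op15 P3: load  L0 → I/I/I/M on L0; bus (none); mem=47
  op16 P0: load  L0 → S/I/I/O on L0; bus BusRd; mem=47
  op17 P0: load  L0 → S/I/I/O on L0; bus (none); mem=47
  op18 P1: load  L1 → S/S/I/O on L1; bus BusRd; mem=51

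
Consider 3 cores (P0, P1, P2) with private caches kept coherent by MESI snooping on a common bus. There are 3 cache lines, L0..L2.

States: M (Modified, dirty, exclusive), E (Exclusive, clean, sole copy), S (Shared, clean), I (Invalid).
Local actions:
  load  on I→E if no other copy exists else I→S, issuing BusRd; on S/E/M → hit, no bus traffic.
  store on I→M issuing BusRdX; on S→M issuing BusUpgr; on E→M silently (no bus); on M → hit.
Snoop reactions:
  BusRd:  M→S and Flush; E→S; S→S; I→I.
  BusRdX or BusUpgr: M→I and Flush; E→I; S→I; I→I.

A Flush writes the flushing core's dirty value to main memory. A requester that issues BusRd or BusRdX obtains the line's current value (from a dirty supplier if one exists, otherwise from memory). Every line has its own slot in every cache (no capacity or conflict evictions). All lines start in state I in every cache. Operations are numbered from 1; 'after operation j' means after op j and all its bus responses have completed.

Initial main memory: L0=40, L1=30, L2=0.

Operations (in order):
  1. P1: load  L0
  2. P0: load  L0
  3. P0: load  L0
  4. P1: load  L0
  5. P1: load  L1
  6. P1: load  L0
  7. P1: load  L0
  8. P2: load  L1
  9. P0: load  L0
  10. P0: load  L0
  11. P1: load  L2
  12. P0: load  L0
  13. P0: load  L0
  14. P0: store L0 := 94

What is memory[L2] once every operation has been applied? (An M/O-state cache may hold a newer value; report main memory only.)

[1] P1: load  L0 | P0:I, P1:E(40), P2:I | bus: BusRd
[2] P0: load  L0 | P0:S(40), P1:S(40), P2:I | bus: BusRd
[3] P0: load  L0 | P0:S(40), P1:S(40), P2:I | bus: none
[4] P1: load  L0 | P0:S(40), P1:S(40), P2:I | bus: none
[5] P1: load  L1 | P0:I, P1:E(30), P2:I | bus: BusRd
[6] P1: load  L0 | P0:S(40), P1:S(40), P2:I | bus: none
[7] P1: load  L0 | P0:S(40), P1:S(40), P2:I | bus: none
[8] P2: load  L1 | P0:I, P1:S(30), P2:S(30) | bus: BusRd
[9] P0: load  L0 | P0:S(40), P1:S(40), P2:I | bus: none
[10] P0: load  L0 | P0:S(40), P1:S(40), P2:I | bus: none
[11] P1: load  L2 | P0:I, P1:E(0), P2:I | bus: BusRd
[12] P0: load  L0 | P0:S(40), P1:S(40), P2:I | bus: none
[13] P0: load  L0 | P0:S(40), P1:S(40), P2:I | bus: none
[14] P0: store L0 := 94 | P0:M(94), P1:I, P2:I | bus: BusUpgr

memory[L2] = 0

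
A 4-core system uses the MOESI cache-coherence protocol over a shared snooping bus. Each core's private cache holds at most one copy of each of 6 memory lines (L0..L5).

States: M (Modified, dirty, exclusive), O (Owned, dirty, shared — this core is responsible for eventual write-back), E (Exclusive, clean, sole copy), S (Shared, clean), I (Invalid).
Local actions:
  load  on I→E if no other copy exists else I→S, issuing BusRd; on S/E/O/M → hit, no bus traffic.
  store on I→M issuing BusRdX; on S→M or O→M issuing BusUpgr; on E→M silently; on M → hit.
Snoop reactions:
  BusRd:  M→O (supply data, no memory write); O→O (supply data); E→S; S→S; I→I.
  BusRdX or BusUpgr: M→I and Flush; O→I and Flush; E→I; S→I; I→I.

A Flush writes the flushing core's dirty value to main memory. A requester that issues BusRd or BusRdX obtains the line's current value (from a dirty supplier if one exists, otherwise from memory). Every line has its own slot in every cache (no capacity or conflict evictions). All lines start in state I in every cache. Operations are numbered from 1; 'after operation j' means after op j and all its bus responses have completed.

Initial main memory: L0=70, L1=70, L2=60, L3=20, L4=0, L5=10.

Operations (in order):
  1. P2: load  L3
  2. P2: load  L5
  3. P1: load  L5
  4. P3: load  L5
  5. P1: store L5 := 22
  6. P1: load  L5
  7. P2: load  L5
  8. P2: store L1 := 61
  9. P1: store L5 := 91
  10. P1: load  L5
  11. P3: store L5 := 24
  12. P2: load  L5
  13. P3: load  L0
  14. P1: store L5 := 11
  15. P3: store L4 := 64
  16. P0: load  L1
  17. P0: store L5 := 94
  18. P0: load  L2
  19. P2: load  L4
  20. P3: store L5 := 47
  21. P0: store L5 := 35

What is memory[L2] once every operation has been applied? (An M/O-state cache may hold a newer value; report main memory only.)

[1] P2: load  L3 | P0:I, P1:I, P2:E(20), P3:I | bus: BusRd
[2] P2: load  L5 | P0:I, P1:I, P2:E(10), P3:I | bus: BusRd
[3] P1: load  L5 | P0:I, P1:S(10), P2:S(10), P3:I | bus: BusRd
[4] P3: load  L5 | P0:I, P1:S(10), P2:S(10), P3:S(10) | bus: BusRd
[5] P1: store L5 := 22 | P0:I, P1:M(22), P2:I, P3:I | bus: BusUpgr
[6] P1: load  L5 | P0:I, P1:M(22), P2:I, P3:I | bus: none
[7] P2: load  L5 | P0:I, P1:O(22), P2:S(22), P3:I | bus: BusRd
[8] P2: store L1 := 61 | P0:I, P1:I, P2:M(61), P3:I | bus: BusRdX
[9] P1: store L5 := 91 | P0:I, P1:M(91), P2:I, P3:I | bus: BusUpgr
[10] P1: load  L5 | P0:I, P1:M(91), P2:I, P3:I | bus: none
[11] P3: store L5 := 24 | P0:I, P1:I, P2:I, P3:M(24) | bus: BusRdX,Flush
[12] P2: load  L5 | P0:I, P1:I, P2:S(24), P3:O(24) | bus: BusRd
[13] P3: load  L0 | P0:I, P1:I, P2:I, P3:E(70) | bus: BusRd
[14] P1: store L5 := 11 | P0:I, P1:M(11), P2:I, P3:I | bus: BusRdX,Flush
[15] P3: store L4 := 64 | P0:I, P1:I, P2:I, P3:M(64) | bus: BusRdX
[16] P0: load  L1 | P0:S(61), P1:I, P2:O(61), P3:I | bus: BusRd
[17] P0: store L5 := 94 | P0:M(94), P1:I, P2:I, P3:I | bus: BusRdX,Flush
[18] P0: load  L2 | P0:E(60), P1:I, P2:I, P3:I | bus: BusRd
[19] P2: load  L4 | P0:I, P1:I, P2:S(64), P3:O(64) | bus: BusRd
[20] P3: store L5 := 47 | P0:I, P1:I, P2:I, P3:M(47) | bus: BusRdX,Flush
[21] P0: store L5 := 35 | P0:M(35), P1:I, P2:I, P3:I | bus: BusRdX,Flush

memory[L2] = 60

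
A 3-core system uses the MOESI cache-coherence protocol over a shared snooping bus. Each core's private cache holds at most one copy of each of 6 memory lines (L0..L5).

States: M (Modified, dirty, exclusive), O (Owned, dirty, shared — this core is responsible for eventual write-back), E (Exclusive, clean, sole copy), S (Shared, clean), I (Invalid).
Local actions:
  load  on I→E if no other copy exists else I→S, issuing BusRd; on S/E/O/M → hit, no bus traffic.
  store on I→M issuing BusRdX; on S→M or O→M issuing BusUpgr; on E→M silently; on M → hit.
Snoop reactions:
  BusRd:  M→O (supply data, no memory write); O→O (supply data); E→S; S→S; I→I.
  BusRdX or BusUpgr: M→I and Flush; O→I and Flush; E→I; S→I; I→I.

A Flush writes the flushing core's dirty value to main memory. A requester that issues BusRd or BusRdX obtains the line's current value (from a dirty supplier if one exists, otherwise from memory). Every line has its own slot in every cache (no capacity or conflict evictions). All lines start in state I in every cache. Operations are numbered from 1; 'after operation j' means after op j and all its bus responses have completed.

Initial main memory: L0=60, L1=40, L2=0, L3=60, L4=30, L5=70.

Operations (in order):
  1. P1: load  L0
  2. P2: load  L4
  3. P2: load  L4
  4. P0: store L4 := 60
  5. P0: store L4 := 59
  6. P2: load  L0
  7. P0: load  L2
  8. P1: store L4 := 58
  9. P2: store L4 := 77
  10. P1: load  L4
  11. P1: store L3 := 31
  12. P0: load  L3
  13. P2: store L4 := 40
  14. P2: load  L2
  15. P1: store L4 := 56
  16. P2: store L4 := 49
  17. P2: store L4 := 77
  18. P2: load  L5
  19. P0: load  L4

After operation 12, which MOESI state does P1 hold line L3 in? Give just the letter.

state = O

step 1: P1: load  L0  ⟶  IEI  (L0)  txn=BusRd  M[L0]=60
step 2: P2: load  L4  ⟶  IIE  (L4)  txn=BusRd  M[L4]=30
step 3: P2: load  L4  ⟶  IIE  (L4)  txn=∅  M[L4]=30
step 4: P0: store L4 := 60  ⟶  MII  (L4)  txn=BusRdX  M[L4]=30
step 5: P0: store L4 := 59  ⟶  MII  (L4)  txn=∅  M[L4]=30
step 6: P2: load  L0  ⟶  ISS  (L0)  txn=BusRd  M[L0]=60
step 7: P0: load  L2  ⟶  EII  (L2)  txn=BusRd  M[L2]=0
step 8: P1: store L4 := 58  ⟶  IMI  (L4)  txn=BusRdX+Flush  M[L4]=59
step 9: P2: store L4 := 77  ⟶  IIM  (L4)  txn=BusRdX+Flush  M[L4]=58
step 10: P1: load  L4  ⟶  ISO  (L4)  txn=BusRd  M[L4]=58
step 11: P1: store L3 := 31  ⟶  IMI  (L3)  txn=BusRdX  M[L3]=60
step 12: P0: load  L3  ⟶  SOI  (L3)  txn=BusRd  M[L3]=60
step 13: P2: store L4 := 40  ⟶  IIM  (L4)  txn=BusUpgr  M[L4]=58
step 14: P2: load  L2  ⟶  SIS  (L2)  txn=BusRd  M[L2]=0
step 15: P1: store L4 := 56  ⟶  IMI  (L4)  txn=BusRdX+Flush  M[L4]=40
step 16: P2: store L4 := 49  ⟶  IIM  (L4)  txn=BusRdX+Flush  M[L4]=56
step 17: P2: store L4 := 77  ⟶  IIM  (L4)  txn=∅  M[L4]=56
step 18: P2: load  L5  ⟶  IIE  (L5)  txn=BusRd  M[L5]=70
step 19: P0: load  L4  ⟶  SIO  (L4)  txn=BusRd  M[L4]=56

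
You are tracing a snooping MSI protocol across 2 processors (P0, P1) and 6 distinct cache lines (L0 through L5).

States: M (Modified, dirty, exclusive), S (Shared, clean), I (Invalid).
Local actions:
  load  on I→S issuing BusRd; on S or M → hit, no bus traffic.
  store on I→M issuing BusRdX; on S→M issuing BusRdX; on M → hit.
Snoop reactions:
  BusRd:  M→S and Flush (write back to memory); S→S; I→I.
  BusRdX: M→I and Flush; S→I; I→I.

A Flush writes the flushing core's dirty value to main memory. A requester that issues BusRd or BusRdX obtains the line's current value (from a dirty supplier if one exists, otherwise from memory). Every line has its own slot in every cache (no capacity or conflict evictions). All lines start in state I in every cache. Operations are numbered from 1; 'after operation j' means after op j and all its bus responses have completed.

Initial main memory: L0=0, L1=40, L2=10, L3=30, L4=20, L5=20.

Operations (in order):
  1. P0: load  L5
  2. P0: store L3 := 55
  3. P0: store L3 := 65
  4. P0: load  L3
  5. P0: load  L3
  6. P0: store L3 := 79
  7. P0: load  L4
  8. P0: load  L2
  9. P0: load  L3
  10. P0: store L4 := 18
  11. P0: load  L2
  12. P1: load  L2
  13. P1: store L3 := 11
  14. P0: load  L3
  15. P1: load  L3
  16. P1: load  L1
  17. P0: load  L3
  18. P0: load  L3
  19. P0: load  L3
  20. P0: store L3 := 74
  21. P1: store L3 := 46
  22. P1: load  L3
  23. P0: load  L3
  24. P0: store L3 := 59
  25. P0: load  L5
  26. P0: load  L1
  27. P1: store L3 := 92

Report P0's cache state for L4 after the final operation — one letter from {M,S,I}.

[1] P0: load  L5 | P0:S(20), P1:I | bus: BusRd
[2] P0: store L3 := 55 | P0:M(55), P1:I | bus: BusRdX
[3] P0: store L3 := 65 | P0:M(65), P1:I | bus: none
[4] P0: load  L3 | P0:M(65), P1:I | bus: none
[5] P0: load  L3 | P0:M(65), P1:I | bus: none
[6] P0: store L3 := 79 | P0:M(79), P1:I | bus: none
[7] P0: load  L4 | P0:S(20), P1:I | bus: BusRd
[8] P0: load  L2 | P0:S(10), P1:I | bus: BusRd
[9] P0: load  L3 | P0:M(79), P1:I | bus: none
[10] P0: store L4 := 18 | P0:M(18), P1:I | bus: BusRdX
[11] P0: load  L2 | P0:S(10), P1:I | bus: none
[12] P1: load  L2 | P0:S(10), P1:S(10) | bus: BusRd
[13] P1: store L3 := 11 | P0:I, P1:M(11) | bus: BusRdX,Flush
[14] P0: load  L3 | P0:S(11), P1:S(11) | bus: BusRd,Flush
[15] P1: load  L3 | P0:S(11), P1:S(11) | bus: none
[16] P1: load  L1 | P0:I, P1:S(40) | bus: BusRd
[17] P0: load  L3 | P0:S(11), P1:S(11) | bus: none
[18] P0: load  L3 | P0:S(11), P1:S(11) | bus: none
[19] P0: load  L3 | P0:S(11), P1:S(11) | bus: none
[20] P0: store L3 := 74 | P0:M(74), P1:I | bus: BusRdX
[21] P1: store L3 := 46 | P0:I, P1:M(46) | bus: BusRdX,Flush
[22] P1: load  L3 | P0:I, P1:M(46) | bus: none
[23] P0: load  L3 | P0:S(46), P1:S(46) | bus: BusRd,Flush
[24] P0: store L3 := 59 | P0:M(59), P1:I | bus: BusRdX
[25] P0: load  L5 | P0:S(20), P1:I | bus: none
[26] P0: load  L1 | P0:S(40), P1:S(40) | bus: BusRd
[27] P1: store L3 := 92 | P0:I, P1:M(92) | bus: BusRdX,Flush

state = M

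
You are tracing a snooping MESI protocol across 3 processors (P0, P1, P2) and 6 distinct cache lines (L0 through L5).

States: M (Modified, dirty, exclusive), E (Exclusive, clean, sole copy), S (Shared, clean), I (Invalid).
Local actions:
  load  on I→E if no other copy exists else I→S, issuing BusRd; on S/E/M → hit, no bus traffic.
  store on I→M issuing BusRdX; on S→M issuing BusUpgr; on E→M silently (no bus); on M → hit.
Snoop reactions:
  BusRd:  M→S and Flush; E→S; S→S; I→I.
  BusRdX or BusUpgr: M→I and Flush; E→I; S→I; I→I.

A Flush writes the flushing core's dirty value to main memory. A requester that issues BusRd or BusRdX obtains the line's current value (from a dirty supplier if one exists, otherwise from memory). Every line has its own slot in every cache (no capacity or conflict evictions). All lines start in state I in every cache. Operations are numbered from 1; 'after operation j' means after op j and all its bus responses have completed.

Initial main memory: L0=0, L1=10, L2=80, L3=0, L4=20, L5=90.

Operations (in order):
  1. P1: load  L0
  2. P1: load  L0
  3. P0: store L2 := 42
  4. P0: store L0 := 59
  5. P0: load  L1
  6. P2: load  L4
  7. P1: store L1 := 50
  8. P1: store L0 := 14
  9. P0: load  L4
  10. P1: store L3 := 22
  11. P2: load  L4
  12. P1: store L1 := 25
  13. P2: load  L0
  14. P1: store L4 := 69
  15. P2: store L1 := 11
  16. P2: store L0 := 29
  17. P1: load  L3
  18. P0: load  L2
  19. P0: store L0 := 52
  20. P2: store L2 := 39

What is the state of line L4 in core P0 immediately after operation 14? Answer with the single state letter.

step 1: P1: load  L0  ⟶  IEI  (L0)  txn=BusRd  M[L0]=0
step 2: P1: load  L0  ⟶  IEI  (L0)  txn=∅  M[L0]=0
step 3: P0: store L2 := 42  ⟶  MII  (L2)  txn=BusRdX  M[L2]=80
step 4: P0: store L0 := 59  ⟶  MII  (L0)  txn=BusRdX  M[L0]=0
step 5: P0: load  L1  ⟶  EII  (L1)  txn=BusRd  M[L1]=10
step 6: P2: load  L4  ⟶  IIE  (L4)  txn=BusRd  M[L4]=20
step 7: P1: store L1 := 50  ⟶  IMI  (L1)  txn=BusRdX  M[L1]=10
step 8: P1: store L0 := 14  ⟶  IMI  (L0)  txn=BusRdX+Flush  M[L0]=59
step 9: P0: load  L4  ⟶  SIS  (L4)  txn=BusRd  M[L4]=20
step 10: P1: store L3 := 22  ⟶  IMI  (L3)  txn=BusRdX  M[L3]=0
step 11: P2: load  L4  ⟶  SIS  (L4)  txn=∅  M[L4]=20
step 12: P1: store L1 := 25  ⟶  IMI  (L1)  txn=∅  M[L1]=10
step 13: P2: load  L0  ⟶  ISS  (L0)  txn=BusRd+Flush  M[L0]=14
step 14: P1: store L4 := 69  ⟶  IMI  (L4)  txn=BusRdX  M[L4]=20
step 15: P2: store L1 := 11  ⟶  IIM  (L1)  txn=BusRdX+Flush  M[L1]=25
step 16: P2: store L0 := 29  ⟶  IIM  (L0)  txn=BusUpgr  M[L0]=14
step 17: P1: load  L3  ⟶  IMI  (L3)  txn=∅  M[L3]=0
step 18: P0: load  L2  ⟶  MII  (L2)  txn=∅  M[L2]=80
step 19: P0: store L0 := 52  ⟶  MII  (L0)  txn=BusRdX+Flush  M[L0]=29
step 20: P2: store L2 := 39  ⟶  IIM  (L2)  txn=BusRdX+Flush  M[L2]=42

state = I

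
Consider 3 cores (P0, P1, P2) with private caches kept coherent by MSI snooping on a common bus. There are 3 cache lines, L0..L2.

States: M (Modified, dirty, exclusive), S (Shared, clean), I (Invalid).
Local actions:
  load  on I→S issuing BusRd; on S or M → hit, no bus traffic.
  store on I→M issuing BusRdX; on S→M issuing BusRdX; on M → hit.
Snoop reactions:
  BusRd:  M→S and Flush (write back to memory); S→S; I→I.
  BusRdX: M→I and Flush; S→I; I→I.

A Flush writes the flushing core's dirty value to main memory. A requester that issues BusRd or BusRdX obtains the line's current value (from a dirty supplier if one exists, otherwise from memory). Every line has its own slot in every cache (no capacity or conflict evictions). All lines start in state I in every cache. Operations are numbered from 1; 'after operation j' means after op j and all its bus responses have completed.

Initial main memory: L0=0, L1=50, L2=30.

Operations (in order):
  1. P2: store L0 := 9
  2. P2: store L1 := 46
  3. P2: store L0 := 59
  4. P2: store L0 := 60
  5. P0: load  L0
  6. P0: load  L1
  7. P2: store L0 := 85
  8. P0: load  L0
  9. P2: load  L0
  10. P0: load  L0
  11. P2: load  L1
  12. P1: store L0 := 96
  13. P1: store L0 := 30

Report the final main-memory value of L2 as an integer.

1. P2: store L0 := 9  bus=[BusRdX]  L0: P0=I P1=I P2=M  mem[L0]=0
2. P2: store L1 := 46  bus=[BusRdX]  L1: P0=I P1=I P2=M  mem[L1]=50
3. P2: store L0 := 59  bus=[-]  L0: P0=I P1=I P2=M  mem[L0]=0
4. P2: store L0 := 60  bus=[-]  L0: P0=I P1=I P2=M  mem[L0]=0
5. P0: load  L0  bus=[BusRd,Flush]  L0: P0=S P1=I P2=S  mem[L0]=60
6. P0: load  L1  bus=[BusRd,Flush]  L1: P0=S P1=I P2=S  mem[L1]=46
7. P2: store L0 := 85  bus=[BusRdX]  L0: P0=I P1=I P2=M  mem[L0]=60
8. P0: load  L0  bus=[BusRd,Flush]  L0: P0=S P1=I P2=S  mem[L0]=85
9. P2: load  L0  bus=[-]  L0: P0=S P1=I P2=S  mem[L0]=85
10. P0: load  L0  bus=[-]  L0: P0=S P1=I P2=S  mem[L0]=85
11. P2: load  L1  bus=[-]  L1: P0=S P1=I P2=S  mem[L1]=46
12. P1: store L0 := 96  bus=[BusRdX]  L0: P0=I P1=M P2=I  mem[L0]=85
13. P1: store L0 := 30  bus=[-]  L0: P0=I P1=M P2=I  mem[L0]=85

memory[L2] = 30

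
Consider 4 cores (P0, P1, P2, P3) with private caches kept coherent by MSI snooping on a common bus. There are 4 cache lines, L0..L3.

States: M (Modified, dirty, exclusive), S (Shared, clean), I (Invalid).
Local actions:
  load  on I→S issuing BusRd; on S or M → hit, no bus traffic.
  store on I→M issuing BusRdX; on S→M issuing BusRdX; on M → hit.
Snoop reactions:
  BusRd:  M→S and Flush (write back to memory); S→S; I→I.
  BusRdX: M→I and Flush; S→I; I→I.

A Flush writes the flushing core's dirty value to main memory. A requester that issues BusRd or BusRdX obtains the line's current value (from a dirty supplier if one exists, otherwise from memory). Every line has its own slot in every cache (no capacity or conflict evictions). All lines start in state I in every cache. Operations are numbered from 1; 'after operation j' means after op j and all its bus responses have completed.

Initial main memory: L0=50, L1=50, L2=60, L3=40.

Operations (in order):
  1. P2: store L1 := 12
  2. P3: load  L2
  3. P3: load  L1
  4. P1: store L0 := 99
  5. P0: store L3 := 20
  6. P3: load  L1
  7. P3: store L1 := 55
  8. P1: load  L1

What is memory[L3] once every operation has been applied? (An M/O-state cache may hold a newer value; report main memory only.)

step 1: P2: store L1 := 12  ⟶  IIMI  (L1)  txn=BusRdX  M[L1]=50
step 2: P3: load  L2  ⟶  IIIS  (L2)  txn=BusRd  M[L2]=60
step 3: P3: load  L1  ⟶  IISS  (L1)  txn=BusRd+Flush  M[L1]=12
step 4: P1: store L0 := 99  ⟶  IMII  (L0)  txn=BusRdX  M[L0]=50
step 5: P0: store L3 := 20  ⟶  MIII  (L3)  txn=BusRdX  M[L3]=40
step 6: P3: load  L1  ⟶  IISS  (L1)  txn=∅  M[L1]=12
step 7: P3: store L1 := 55  ⟶  IIIM  (L1)  txn=BusRdX  M[L1]=12
step 8: P1: load  L1  ⟶  ISIS  (L1)  txn=BusRd+Flush  M[L1]=55

memory[L3] = 40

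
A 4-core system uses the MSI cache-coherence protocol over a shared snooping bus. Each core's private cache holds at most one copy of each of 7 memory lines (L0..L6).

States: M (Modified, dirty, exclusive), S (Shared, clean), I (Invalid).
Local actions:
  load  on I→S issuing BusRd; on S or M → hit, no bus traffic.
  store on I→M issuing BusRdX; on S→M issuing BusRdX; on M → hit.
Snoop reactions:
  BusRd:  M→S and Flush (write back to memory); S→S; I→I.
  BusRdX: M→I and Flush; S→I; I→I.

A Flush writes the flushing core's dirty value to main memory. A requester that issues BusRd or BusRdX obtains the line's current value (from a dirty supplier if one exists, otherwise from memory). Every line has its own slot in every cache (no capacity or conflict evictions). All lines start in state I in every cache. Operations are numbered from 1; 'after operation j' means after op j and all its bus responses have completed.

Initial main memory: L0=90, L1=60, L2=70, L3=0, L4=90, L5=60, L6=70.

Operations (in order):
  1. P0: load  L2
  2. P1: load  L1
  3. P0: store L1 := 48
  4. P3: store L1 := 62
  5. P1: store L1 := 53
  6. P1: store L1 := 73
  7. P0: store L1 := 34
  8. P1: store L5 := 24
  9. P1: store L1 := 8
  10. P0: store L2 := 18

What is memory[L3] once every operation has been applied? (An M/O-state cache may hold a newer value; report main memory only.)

  op1 P0: load  L2 → S/I/I/I on L2; bus BusRd; mem=70
  op2 P1: load  L1 → I/S/I/I on L1; bus BusRd; mem=60
  op3 P0: store L1 := 48 → M/I/I/I on L1; bus BusRdX; mem=60
  op4 P3: store L1 := 62 → I/I/I/M on L1; bus BusRdX Flush; mem=48
  op5 P1: store L1 := 53 → I/M/I/I on L1; bus BusRdX Flush; mem=62
  op6 P1: store L1 := 73 → I/M/I/I on L1; bus (none); mem=62
  op7 P0: store L1 := 34 → M/I/I/I on L1; bus BusRdX Flush; mem=73
  op8 P1: store L5 := 24 → I/M/I/I on L5; bus BusRdX; mem=60
  op9 P1: store L1 := 8 → I/M/I/I on L1; bus BusRdX Flush; mem=34
  op10 P0: store L2 := 18 → M/I/I/I on L2; bus BusRdX; mem=70

memory[L3] = 0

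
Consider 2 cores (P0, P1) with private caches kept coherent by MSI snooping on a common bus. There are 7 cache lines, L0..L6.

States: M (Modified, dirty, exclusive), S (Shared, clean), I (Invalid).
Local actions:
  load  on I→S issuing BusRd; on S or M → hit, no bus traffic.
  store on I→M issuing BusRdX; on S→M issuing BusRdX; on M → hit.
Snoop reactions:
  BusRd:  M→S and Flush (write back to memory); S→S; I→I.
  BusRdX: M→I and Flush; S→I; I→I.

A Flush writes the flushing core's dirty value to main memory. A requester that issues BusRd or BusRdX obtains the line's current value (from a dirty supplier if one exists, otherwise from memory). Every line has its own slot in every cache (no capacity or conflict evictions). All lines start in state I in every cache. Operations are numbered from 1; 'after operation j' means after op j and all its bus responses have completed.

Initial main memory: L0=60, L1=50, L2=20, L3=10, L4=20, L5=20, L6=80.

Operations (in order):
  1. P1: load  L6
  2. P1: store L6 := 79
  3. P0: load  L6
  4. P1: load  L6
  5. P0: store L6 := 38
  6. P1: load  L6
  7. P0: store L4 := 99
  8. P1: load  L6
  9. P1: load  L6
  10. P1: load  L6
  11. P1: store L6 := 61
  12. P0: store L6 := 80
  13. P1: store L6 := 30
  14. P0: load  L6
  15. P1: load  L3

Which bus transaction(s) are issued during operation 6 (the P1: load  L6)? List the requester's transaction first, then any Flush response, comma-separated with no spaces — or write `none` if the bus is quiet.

bus = BusRd,Flush

1. P1: load  L6  bus=[BusRd]  L6: P0=I P1=S  mem[L6]=80
2. P1: store L6 := 79  bus=[BusRdX]  L6: P0=I P1=M  mem[L6]=80
3. P0: load  L6  bus=[BusRd,Flush]  L6: P0=S P1=S  mem[L6]=79
4. P1: load  L6  bus=[-]  L6: P0=S P1=S  mem[L6]=79
5. P0: store L6 := 38  bus=[BusRdX]  L6: P0=M P1=I  mem[L6]=79
6. P1: load  L6  bus=[BusRd,Flush]  L6: P0=S P1=S  mem[L6]=38
7. P0: store L4 := 99  bus=[BusRdX]  L4: P0=M P1=I  mem[L4]=20
8. P1: load  L6  bus=[-]  L6: P0=S P1=S  mem[L6]=38
9. P1: load  L6  bus=[-]  L6: P0=S P1=S  mem[L6]=38
10. P1: load  L6  bus=[-]  L6: P0=S P1=S  mem[L6]=38
11. P1: store L6 := 61  bus=[BusRdX]  L6: P0=I P1=M  mem[L6]=38
12. P0: store L6 := 80  bus=[BusRdX,Flush]  L6: P0=M P1=I  mem[L6]=61
13. P1: store L6 := 30  bus=[BusRdX,Flush]  L6: P0=I P1=M  mem[L6]=80
14. P0: load  L6  bus=[BusRd,Flush]  L6: P0=S P1=S  mem[L6]=30
15. P1: load  L3  bus=[BusRd]  L3: P0=I P1=S  mem[L3]=10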